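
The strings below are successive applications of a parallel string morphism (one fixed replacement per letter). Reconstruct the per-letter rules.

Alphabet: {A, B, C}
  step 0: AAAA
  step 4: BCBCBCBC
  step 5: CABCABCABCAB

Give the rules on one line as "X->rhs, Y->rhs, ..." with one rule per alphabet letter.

  step 4 ⇒ step 5: BCBCBCBC ⇒ CA·B·CA·B·CA·B·CA·B
    B ↦ CA
    C ↦ B
    A ↦ C  (constrained at step 0)

A->C, B->CA, C->B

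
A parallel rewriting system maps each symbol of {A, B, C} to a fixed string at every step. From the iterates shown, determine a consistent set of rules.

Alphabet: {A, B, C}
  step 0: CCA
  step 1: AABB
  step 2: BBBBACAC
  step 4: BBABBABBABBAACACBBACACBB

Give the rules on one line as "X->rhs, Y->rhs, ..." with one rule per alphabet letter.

A->BB, B->AC, C->A

  step 1 ⇒ step 2: AABB ⇒ BB·BB·AC·AC
    A ↦ BB
    B ↦ AC
  step 0 ⇒ step 1: CCA ⇒ A·A·BB
    C ↦ A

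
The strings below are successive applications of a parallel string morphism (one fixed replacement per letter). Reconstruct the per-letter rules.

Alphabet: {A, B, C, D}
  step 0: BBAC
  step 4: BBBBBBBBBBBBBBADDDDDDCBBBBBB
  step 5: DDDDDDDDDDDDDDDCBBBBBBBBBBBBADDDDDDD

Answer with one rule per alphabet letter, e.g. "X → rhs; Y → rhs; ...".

A->DC, B->D, C->AD, D->BB

  step 4 ⇒ step 5: BBBBBBBBBBBBBBADDDDDDCBBBBBB ⇒ D·D·D·D·D·D·D·D·D·D·D·D·D·D·DC·BB·BB·BB·BB·BB·BB·AD·D·D·D·D·D·D
    A ↦ DC
    B ↦ D
    C ↦ AD
    D ↦ BB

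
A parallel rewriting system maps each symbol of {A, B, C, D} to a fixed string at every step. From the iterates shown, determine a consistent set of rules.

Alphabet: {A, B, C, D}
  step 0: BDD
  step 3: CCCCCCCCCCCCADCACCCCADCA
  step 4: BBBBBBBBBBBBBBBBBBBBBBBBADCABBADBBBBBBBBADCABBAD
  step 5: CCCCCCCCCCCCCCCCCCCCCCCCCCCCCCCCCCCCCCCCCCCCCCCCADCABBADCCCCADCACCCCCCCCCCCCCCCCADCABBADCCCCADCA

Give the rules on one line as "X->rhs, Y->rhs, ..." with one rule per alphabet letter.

A->AD, B->CC, C->BB, D->CA

  step 4 ⇒ step 5: BBBBBBBBBBBBBBBBBBBBBBBBADCABBADBBBBBBBBADCABBAD ⇒ CC·CC·CC·CC·CC·CC·CC·CC·CC·CC·CC·CC·CC·CC·CC·CC·CC·CC·CC·CC·CC·CC·CC·CC·AD·CA·BB·AD·CC·CC·AD·CA·CC·CC·CC·CC·CC·CC·CC·CC·AD·CA·BB·AD·CC·CC·AD·CA
    A ↦ AD
    B ↦ CC
    C ↦ BB
    D ↦ CA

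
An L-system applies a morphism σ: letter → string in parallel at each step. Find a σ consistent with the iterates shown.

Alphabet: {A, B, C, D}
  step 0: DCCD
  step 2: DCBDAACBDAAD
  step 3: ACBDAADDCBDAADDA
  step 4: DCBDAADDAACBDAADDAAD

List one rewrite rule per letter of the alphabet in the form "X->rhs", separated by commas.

  step 3 ⇒ step 4: ACBDAADDCBDAADDA ⇒ D·CBD·A·A·D·D·A·A·CBD·A·A·D·D·A·A·D
    A ↦ D
    B ↦ A
    C ↦ CBD
    D ↦ A

A->D, B->A, C->CBD, D->A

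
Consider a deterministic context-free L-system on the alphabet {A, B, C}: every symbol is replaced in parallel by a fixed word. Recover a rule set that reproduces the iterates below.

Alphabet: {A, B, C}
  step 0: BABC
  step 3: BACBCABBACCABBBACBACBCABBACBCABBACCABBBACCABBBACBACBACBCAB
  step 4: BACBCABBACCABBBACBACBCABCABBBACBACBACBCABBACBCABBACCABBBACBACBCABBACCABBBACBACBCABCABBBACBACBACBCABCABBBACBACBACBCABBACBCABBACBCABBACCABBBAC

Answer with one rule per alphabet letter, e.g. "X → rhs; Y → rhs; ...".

A->B, B->BAC, C->CAB

  step 3 ⇒ step 4: BACBCABBACCABBBACBACBCABBACBCABBACCABBBACCABBBACBACBACBCAB ⇒ BAC·B·CAB·BAC·CAB·B·BAC·BAC·B·CAB·CAB·B·BAC·BAC·BAC·B·CAB·BAC·B·CAB·BAC·CAB·B·BAC·BAC·B·CAB·BAC·CAB·B·BAC·BAC·B·CAB·CAB·B·BAC·BAC·BAC·B·CAB·CAB·B·BAC·BAC·BAC·B·CAB·BAC·B·CAB·BAC·B·CAB·BAC·CAB·B·BAC
    A ↦ B
    B ↦ BAC
    C ↦ CAB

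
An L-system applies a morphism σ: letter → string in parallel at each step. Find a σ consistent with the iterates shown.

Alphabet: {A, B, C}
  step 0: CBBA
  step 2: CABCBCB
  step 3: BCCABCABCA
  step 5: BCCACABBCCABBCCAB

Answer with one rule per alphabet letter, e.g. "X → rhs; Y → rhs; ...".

  step 2 ⇒ step 3: CABCBCB ⇒ B·C·CA·B·CA·B·CA
    A ↦ C
    B ↦ CA
    C ↦ B

A->C, B->CA, C->B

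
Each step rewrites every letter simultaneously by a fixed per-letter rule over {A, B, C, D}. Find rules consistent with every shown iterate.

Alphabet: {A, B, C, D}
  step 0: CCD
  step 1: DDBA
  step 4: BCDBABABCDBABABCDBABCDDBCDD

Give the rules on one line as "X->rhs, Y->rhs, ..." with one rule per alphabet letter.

A->DD, B->BC, C->D, D->BA

  step 0 ⇒ step 1: CCD ⇒ D·D·BA
    C ↦ D
    D ↦ BA
    A ↦ DD  (constrained at step 1)
    B ↦ BC  (constrained at step 1)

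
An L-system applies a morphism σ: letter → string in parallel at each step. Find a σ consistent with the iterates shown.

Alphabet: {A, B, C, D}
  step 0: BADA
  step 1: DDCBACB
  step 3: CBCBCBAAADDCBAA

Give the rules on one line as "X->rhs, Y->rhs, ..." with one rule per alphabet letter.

A->CB, B->DD, C->A, D->A

  step 0 ⇒ step 1: BADA ⇒ DD·CB·A·CB
    A ↦ CB
    B ↦ DD
    D ↦ A
    C ↦ A  (constrained at step 1)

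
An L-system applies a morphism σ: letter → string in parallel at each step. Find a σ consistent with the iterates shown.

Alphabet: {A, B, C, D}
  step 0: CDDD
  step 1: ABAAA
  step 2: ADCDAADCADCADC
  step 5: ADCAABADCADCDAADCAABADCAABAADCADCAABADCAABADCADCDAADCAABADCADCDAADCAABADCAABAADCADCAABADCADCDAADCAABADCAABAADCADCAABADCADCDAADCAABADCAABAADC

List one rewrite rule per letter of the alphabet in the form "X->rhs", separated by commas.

A->ADC, B->DA, C->AB, D->A

  step 1 ⇒ step 2: ABAAA ⇒ ADC·DA·ADC·ADC·ADC
    A ↦ ADC
    B ↦ DA
  step 0 ⇒ step 1: CDDD ⇒ AB·A·A·A
    C ↦ AB
  step 0 ⇒ step 1: CDDD ⇒ AB·A·A·A
    D ↦ A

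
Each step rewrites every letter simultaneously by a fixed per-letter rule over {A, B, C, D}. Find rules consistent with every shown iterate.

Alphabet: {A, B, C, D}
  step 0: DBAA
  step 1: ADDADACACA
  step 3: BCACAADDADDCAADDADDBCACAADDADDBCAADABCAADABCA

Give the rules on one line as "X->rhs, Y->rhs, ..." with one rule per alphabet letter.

  step 0 ⇒ step 1: DBAA ⇒ ADD·ADA·CA·CA
    A ↦ CA
    B ↦ ADA
    D ↦ ADD
    C ↦ B  (constrained at step 1)

A->CA, B->ADA, C->B, D->ADD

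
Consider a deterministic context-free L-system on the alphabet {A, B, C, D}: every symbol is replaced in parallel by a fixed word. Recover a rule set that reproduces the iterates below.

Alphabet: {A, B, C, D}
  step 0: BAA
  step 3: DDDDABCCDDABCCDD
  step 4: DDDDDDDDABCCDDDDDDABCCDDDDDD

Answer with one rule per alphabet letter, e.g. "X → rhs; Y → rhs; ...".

  step 3 ⇒ step 4: DDDDABCCDDABCCDD ⇒ DD·DD·DD·DD·AB·CC·D·D·DD·DD·AB·CC·D·D·DD·DD
    A ↦ AB
    B ↦ CC
    C ↦ D
    D ↦ DD

A->AB, B->CC, C->D, D->DD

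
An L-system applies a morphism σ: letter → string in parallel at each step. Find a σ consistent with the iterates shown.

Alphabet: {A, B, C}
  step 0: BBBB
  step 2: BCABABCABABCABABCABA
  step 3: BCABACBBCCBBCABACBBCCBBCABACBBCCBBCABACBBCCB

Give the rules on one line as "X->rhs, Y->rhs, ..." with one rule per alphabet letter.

  step 2 ⇒ step 3: BCABABCABABCABABCABA ⇒ BC·ABA·CB·BC·CB·BC·ABA·CB·BC·CB·BC·ABA·CB·BC·CB·BC·ABA·CB·BC·CB
    A ↦ CB
    B ↦ BC
    C ↦ ABA

A->CB, B->BC, C->ABA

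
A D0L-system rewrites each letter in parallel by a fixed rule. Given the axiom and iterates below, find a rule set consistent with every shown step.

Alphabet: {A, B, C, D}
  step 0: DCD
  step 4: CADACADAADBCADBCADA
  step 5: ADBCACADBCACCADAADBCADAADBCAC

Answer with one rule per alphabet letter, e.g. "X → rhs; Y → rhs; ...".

A->C, B->DA, C->ADB, D->A

  step 4 ⇒ step 5: CADACADAADBCADBCADA ⇒ ADB·C·A·C·ADB·C·A·C·C·A·DA·ADB·C·A·DA·ADB·C·A·C
    A ↦ C
    B ↦ DA
    C ↦ ADB
    D ↦ A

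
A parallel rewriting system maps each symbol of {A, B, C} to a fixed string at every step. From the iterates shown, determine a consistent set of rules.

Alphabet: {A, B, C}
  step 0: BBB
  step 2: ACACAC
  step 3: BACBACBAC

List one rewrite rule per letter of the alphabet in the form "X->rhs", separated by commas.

  step 2 ⇒ step 3: ACACAC ⇒ B·AC·B·AC·B·AC
    A ↦ B
    C ↦ AC
    B ↦ C  (constrained at step 0)

A->B, B->C, C->AC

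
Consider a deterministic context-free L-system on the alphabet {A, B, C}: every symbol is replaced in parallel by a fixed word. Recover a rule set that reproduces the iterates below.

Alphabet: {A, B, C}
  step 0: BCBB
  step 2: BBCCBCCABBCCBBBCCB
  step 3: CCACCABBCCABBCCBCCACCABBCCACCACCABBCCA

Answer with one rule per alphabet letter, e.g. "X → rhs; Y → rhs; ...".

A->CCB, B->CCA, C->B

  step 2 ⇒ step 3: BBCCBCCABBCCBBBCCB ⇒ CCA·CCA·B·B·CCA·B·B·CCB·CCA·CCA·B·B·CCA·CCA·CCA·B·B·CCA
    A ↦ CCB
    B ↦ CCA
    C ↦ B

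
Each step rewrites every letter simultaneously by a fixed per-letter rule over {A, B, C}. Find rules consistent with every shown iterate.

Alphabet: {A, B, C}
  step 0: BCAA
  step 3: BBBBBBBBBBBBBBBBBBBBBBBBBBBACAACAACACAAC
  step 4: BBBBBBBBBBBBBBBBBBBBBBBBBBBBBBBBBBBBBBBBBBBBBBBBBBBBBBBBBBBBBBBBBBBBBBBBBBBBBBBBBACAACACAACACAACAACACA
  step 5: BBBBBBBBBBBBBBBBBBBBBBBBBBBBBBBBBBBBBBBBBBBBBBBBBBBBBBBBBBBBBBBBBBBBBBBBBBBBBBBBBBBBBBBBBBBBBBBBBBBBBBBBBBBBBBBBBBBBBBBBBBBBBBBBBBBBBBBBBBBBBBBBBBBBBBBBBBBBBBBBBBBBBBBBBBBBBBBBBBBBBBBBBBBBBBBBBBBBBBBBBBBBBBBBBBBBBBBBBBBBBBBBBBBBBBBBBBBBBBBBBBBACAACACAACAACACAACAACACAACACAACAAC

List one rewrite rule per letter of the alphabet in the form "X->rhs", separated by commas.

  step 4 ⇒ step 5: BBBBBBBBBBBBBBBBBBBBBBBBBBBBBBBBBBBBBBBBBBBBBBBBBBBBBBBBBBBBBBBBBBBBBBBBBBBBBBBBBACAACACAACACAACAACACA ⇒ BBB·BBB·BBB·BBB·BBB·BBB·BBB·BBB·BBB·BBB·BBB·BBB·BBB·BBB·BBB·BBB·BBB·BBB·BBB·BBB·BBB·BBB·BBB·BBB·BBB·BBB·BBB·BBB·BBB·BBB·BBB·BBB·BBB·BBB·BBB·BBB·BBB·BBB·BBB·BBB·BBB·BBB·BBB·BBB·BBB·BBB·BBB·BBB·BBB·BBB·BBB·BBB·BBB·BBB·BBB·BBB·BBB·BBB·BBB·BBB·BBB·BBB·BBB·BBB·BBB·BBB·BBB·BBB·BBB·BBB·BBB·BBB·BBB·BBB·BBB·BBB·BBB·BBB·BBB·BBB·BBB·AC·A·AC·AC·A·AC·A·AC·AC·A·AC·A·AC·AC·A·AC·AC·A·AC·A·AC
    A ↦ AC
    B ↦ BBB
    C ↦ A

A->AC, B->BBB, C->A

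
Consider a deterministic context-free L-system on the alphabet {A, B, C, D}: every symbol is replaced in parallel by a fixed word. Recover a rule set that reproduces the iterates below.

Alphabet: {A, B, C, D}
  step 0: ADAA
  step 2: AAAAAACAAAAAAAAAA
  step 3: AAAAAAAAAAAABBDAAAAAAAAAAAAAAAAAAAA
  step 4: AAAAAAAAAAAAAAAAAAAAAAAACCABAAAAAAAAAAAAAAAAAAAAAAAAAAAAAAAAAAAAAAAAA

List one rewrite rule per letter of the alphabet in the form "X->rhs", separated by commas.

  step 3 ⇒ step 4: AAAAAAAAAAAABBDAAAAAAAAAAAAAAAAAAAA ⇒ AA·AA·AA·AA·AA·AA·AA·AA·AA·AA·AA·AA·C·C·ABA·AA·AA·AA·AA·AA·AA·AA·AA·AA·AA·AA·AA·AA·AA·AA·AA·AA·AA·AA·AA
    A ↦ AA
    B ↦ C
    D ↦ ABA
  step 2 ⇒ step 3: AAAAAACAAAAAAAAAA ⇒ AA·AA·AA·AA·AA·AA·BBD·AA·AA·AA·AA·AA·AA·AA·AA·AA·AA
    C ↦ BBD

A->AA, B->C, C->BBD, D->ABA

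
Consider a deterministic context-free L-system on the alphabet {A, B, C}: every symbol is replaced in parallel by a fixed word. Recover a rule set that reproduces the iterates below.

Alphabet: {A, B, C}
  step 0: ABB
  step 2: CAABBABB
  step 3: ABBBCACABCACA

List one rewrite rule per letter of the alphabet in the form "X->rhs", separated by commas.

A->B, B->CA, C->AB

  step 2 ⇒ step 3: CAABBABB ⇒ AB·B·B·CA·CA·B·CA·CA
    A ↦ B
    B ↦ CA
    C ↦ AB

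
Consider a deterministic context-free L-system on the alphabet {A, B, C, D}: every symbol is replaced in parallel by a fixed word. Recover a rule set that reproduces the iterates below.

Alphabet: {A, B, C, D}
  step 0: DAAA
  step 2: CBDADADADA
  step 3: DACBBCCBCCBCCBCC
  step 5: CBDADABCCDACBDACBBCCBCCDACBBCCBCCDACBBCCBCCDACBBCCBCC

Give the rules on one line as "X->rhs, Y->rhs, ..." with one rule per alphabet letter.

  step 2 ⇒ step 3: CBDADADADA ⇒ DA·CB·BC·C·BC·C·BC·C·BC·C
    A ↦ C
    B ↦ CB
    C ↦ DA
    D ↦ BC

A->C, B->CB, C->DA, D->BC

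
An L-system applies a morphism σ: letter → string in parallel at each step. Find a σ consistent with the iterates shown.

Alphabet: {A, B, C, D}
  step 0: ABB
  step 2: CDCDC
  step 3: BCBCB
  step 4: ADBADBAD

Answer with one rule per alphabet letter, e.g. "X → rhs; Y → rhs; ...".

  step 3 ⇒ step 4: BCBCB ⇒ AD·B·AD·B·AD
    B ↦ AD
    C ↦ B
    A ↦ D  (constrained at step 0)
  step 2 ⇒ step 3: CDCDC ⇒ B·C·B·C·B
    D ↦ C

A->D, B->AD, C->B, D->C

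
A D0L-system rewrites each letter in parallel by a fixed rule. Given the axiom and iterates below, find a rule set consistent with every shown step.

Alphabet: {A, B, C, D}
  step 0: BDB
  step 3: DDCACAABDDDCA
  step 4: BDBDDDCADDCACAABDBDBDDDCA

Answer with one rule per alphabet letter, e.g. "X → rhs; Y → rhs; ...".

A->CA, B->A, C->DD, D->BD

  step 3 ⇒ step 4: DDCACAABDDDCA ⇒ BD·BD·DD·CA·DD·CA·CA·A·BD·BD·BD·DD·CA
    A ↦ CA
    B ↦ A
    C ↦ DD
    D ↦ BD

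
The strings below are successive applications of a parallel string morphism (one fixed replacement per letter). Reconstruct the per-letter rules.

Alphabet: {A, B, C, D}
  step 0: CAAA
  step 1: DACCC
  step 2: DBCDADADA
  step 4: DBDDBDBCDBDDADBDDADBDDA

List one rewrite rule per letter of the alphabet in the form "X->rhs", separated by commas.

A->C, B->D, C->DA, D->DB

  step 1 ⇒ step 2: DACCC ⇒ DB·C·DA·DA·DA
    A ↦ C
    C ↦ DA
    D ↦ DB
    B ↦ D  (constrained at step 2)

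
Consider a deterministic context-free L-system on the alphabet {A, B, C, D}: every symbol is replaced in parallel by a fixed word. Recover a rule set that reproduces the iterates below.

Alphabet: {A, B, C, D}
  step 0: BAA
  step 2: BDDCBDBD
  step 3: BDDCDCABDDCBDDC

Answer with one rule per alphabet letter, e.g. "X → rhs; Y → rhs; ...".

  step 2 ⇒ step 3: BDDCBDBD ⇒ BD·DC·DC·A·BD·DC·BD·DC
    B ↦ BD
    C ↦ A
    D ↦ DC
    A ↦ B  (constrained at step 0)

A->B, B->BD, C->A, D->DC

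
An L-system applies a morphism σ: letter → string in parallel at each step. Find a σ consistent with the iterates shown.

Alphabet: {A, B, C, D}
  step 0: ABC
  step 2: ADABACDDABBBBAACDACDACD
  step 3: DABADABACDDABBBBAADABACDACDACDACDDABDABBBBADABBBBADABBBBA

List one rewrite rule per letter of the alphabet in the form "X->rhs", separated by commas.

A->DAB, B->ACD, C->BBB, D->A

  step 2 ⇒ step 3: ADABACDDABBBBAACDACDACD ⇒ DAB·A·DAB·ACD·DAB·BBB·A·A·DAB·ACD·ACD·ACD·ACD·DAB·DAB·BBB·A·DAB·BBB·A·DAB·BBB·A
    A ↦ DAB
    B ↦ ACD
    C ↦ BBB
    D ↦ A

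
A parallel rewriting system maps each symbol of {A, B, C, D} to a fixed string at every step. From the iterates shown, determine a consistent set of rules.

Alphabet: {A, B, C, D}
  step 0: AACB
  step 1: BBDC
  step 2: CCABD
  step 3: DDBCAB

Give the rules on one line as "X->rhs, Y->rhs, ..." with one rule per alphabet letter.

A->B, B->C, C->D, D->AB

  step 2 ⇒ step 3: CCABD ⇒ D·D·B·C·AB
    A ↦ B
    B ↦ C
    C ↦ D
    D ↦ AB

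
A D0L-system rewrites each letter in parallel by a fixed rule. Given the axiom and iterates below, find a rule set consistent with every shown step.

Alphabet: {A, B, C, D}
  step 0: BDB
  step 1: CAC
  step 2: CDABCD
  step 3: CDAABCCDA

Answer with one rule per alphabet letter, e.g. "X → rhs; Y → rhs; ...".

  step 2 ⇒ step 3: CDABCD ⇒ CD·A·AB·C·CD·A
    A ↦ AB
    B ↦ C
    C ↦ CD
    D ↦ A

A->AB, B->C, C->CD, D->A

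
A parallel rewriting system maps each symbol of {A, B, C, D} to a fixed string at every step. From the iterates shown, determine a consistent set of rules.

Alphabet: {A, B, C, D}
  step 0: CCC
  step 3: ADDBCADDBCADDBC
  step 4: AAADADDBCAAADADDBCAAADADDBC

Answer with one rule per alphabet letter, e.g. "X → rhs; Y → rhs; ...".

  step 3 ⇒ step 4: ADDBCADDBCADDBC ⇒ AA·AD·AD·D·BC·AA·AD·AD·D·BC·AA·AD·AD·D·BC
    A ↦ AA
    B ↦ D
    C ↦ BC
    D ↦ AD

A->AA, B->D, C->BC, D->AD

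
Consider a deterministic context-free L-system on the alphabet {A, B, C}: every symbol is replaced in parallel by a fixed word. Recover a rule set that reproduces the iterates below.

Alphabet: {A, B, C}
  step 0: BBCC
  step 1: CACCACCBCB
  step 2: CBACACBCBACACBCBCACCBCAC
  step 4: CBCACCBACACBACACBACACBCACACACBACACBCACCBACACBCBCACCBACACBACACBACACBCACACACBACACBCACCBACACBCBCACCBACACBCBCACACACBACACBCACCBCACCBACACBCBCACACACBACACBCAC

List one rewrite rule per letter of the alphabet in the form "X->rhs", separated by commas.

A->ACA, B->CAC, C->CB

  step 1 ⇒ step 2: CACCACCBCB ⇒ CB·ACA·CB·CB·ACA·CB·CB·CAC·CB·CAC
    A ↦ ACA
    B ↦ CAC
    C ↦ CB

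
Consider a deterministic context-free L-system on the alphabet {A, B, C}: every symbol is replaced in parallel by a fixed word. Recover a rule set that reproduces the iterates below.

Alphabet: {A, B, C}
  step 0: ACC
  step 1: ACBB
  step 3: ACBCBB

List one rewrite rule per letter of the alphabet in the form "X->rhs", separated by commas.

  step 0 ⇒ step 1: ACC ⇒ AC·B·B
    A ↦ AC
    C ↦ B
    B ↦ C  (constrained at step 1)

A->AC, B->C, C->B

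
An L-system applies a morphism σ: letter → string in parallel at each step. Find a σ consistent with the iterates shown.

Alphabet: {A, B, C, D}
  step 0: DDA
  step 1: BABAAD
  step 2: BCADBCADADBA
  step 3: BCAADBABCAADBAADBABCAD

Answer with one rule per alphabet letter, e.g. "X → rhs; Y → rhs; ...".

A->AD, B->BC, C->A, D->BA

  step 2 ⇒ step 3: BCADBCADADBA ⇒ BC·A·AD·BA·BC·A·AD·BA·AD·BA·BC·AD
    A ↦ AD
    B ↦ BC
    C ↦ A
    D ↦ BA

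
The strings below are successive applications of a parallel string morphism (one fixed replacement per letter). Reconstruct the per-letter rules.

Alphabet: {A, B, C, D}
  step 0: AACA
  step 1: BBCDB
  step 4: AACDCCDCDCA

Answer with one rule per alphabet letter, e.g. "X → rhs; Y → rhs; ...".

  step 0 ⇒ step 1: AACA ⇒ B·B·CD·B
    A ↦ B
    C ↦ CD
    B ↦ A  (constrained at step 1)
    D ↦ C  (constrained at step 1)

A->B, B->A, C->CD, D->C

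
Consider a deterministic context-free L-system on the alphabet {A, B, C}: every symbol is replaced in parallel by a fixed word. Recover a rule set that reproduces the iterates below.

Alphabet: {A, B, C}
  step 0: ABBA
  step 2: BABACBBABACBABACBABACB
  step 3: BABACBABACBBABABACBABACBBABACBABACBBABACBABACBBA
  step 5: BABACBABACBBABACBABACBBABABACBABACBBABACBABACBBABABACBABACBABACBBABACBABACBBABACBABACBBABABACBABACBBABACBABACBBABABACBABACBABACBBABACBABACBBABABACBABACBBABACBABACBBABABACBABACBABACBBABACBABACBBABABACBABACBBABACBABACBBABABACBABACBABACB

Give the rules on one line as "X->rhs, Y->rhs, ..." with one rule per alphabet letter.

A->BAC, B->BA, C->B

  step 2 ⇒ step 3: BABACBBABACBABACBABACB ⇒ BA·BAC·BA·BAC·B·BA·BA·BAC·BA·BAC·B·BA·BAC·BA·BAC·B·BA·BAC·BA·BAC·B·BA
    A ↦ BAC
    B ↦ BA
    C ↦ B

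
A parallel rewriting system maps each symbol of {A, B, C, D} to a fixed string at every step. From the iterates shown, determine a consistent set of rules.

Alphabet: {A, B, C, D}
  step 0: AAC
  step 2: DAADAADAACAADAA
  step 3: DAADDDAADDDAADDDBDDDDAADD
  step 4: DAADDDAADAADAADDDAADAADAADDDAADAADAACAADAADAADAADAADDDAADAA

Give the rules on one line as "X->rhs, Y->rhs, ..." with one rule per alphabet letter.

  step 3 ⇒ step 4: DAADDDAADDDAADDDBDDDDAADD ⇒ DAA·D·D·DAA·DAA·DAA·D·D·DAA·DAA·DAA·D·D·DAA·DAA·DAA·CAA·DAA·DAA·DAA·DAA·D·D·DAA·DAA
    A ↦ D
    B ↦ CAA
    D ↦ DAA
  step 2 ⇒ step 3: DAADAADAACAADAA ⇒ DAA·D·D·DAA·D·D·DAA·D·D·DBD·D·D·DAA·D·D
    C ↦ DBD

A->D, B->CAA, C->DBD, D->DAA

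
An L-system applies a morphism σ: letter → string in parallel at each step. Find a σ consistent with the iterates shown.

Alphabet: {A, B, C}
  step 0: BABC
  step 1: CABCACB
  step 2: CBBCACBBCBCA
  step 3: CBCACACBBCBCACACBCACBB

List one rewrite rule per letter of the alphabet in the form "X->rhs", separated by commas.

A->B, B->CA, C->CB

  step 2 ⇒ step 3: CBBCACBBCBCA ⇒ CB·CA·CA·CB·B·CB·CA·CA·CB·CA·CB·B
    A ↦ B
    B ↦ CA
    C ↦ CB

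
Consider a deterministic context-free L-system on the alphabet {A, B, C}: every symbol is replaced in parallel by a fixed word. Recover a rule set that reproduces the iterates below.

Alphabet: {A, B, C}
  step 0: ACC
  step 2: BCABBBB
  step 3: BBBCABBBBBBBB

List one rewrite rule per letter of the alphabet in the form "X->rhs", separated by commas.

A->CA, B->BB, C->B

  step 2 ⇒ step 3: BCABBBB ⇒ BB·B·CA·BB·BB·BB·BB
    A ↦ CA
    B ↦ BB
    C ↦ B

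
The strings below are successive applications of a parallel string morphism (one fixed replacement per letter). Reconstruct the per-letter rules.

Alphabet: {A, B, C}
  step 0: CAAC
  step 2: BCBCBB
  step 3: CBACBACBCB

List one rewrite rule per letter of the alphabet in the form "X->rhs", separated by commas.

  step 2 ⇒ step 3: BCBCBB ⇒ CB·A·CB·A·CB·CB
    B ↦ CB
    C ↦ A
    A ↦ B  (constrained at step 0)

A->B, B->CB, C->A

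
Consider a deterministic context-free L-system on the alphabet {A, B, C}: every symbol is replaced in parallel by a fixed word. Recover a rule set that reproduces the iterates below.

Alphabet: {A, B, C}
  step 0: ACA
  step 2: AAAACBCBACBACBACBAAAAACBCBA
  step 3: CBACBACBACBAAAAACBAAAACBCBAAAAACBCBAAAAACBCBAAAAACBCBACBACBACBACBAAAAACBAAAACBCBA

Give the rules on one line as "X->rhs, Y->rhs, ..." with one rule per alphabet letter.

  step 2 ⇒ step 3: AAAACBCBACBACBACBAAAAACBCBA ⇒ CBA·CBA·CBA·CBA·AAA·ACB·AAA·ACB·CBA·AAA·ACB·CBA·AAA·ACB·CBA·AAA·ACB·CBA·CBA·CBA·CBA·CBA·AAA·ACB·AAA·ACB·CBA
    A ↦ CBA
    B ↦ ACB
    C ↦ AAA

A->CBA, B->ACB, C->AAA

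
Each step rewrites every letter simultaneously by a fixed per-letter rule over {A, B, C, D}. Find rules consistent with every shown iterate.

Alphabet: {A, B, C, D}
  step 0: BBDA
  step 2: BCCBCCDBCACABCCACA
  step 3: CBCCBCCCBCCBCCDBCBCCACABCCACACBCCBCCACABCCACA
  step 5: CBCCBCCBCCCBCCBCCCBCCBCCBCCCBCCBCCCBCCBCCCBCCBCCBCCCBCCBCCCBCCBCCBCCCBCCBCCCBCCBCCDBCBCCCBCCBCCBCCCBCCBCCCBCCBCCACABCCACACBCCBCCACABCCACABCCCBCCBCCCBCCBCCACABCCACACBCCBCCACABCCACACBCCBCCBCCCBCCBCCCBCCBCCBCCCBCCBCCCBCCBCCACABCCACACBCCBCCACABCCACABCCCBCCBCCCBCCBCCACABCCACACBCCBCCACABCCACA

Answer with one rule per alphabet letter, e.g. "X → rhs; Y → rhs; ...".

A->ACA, B->C, C->BCC, D->DB

  step 2 ⇒ step 3: BCCBCCDBCACABCCACA ⇒ C·BCC·BCC·C·BCC·BCC·DB·C·BCC·ACA·BCC·ACA·C·BCC·BCC·ACA·BCC·ACA
    A ↦ ACA
    B ↦ C
    C ↦ BCC
    D ↦ DB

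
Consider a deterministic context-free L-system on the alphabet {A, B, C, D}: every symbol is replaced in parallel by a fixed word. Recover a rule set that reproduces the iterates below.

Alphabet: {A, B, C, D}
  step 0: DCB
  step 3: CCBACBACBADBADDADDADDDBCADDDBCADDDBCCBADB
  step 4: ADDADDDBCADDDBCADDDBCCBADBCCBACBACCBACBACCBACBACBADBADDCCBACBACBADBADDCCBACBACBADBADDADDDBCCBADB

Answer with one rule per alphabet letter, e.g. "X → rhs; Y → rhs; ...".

A->C, B->DB, C->ADD, D->CBA

  step 3 ⇒ step 4: CCBACBACBADBADDADDADDDBCADDDBCADDDBCCBADB ⇒ ADD·ADD·DB·C·ADD·DB·C·ADD·DB·C·CBA·DB·C·CBA·CBA·C·CBA·CBA·C·CBA·CBA·CBA·DB·ADD·C·CBA·CBA·CBA·DB·ADD·C·CBA·CBA·CBA·DB·ADD·ADD·DB·C·CBA·DB
    A ↦ C
    B ↦ DB
    C ↦ ADD
    D ↦ CBA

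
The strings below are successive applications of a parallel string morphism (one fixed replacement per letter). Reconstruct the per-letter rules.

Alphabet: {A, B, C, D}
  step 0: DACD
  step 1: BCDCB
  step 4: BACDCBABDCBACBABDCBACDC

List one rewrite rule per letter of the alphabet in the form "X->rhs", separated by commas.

  step 0 ⇒ step 1: DACD ⇒ B·C·DC·B
    A ↦ C
    C ↦ DC
    D ↦ B
    B ↦ BA  (constrained at step 1)

A->C, B->BA, C->DC, D->B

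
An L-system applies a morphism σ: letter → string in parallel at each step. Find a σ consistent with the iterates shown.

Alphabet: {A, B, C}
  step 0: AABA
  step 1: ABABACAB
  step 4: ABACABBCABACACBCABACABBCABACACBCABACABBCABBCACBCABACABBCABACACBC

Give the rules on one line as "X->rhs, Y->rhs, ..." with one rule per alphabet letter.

  step 0 ⇒ step 1: AABA ⇒ AB·AB·AC·AB
    A ↦ AB
    B ↦ AC
    C ↦ BC  (constrained at step 1)

A->AB, B->AC, C->BC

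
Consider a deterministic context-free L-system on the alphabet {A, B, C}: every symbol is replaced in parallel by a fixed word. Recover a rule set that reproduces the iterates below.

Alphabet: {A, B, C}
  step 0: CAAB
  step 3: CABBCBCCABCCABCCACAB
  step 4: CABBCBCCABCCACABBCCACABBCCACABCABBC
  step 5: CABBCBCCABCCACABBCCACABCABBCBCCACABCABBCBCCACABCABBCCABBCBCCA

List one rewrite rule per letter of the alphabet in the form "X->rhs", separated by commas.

  step 4 ⇒ step 5: CABBCBCCABCCACABBCCACABBCCACABCABBC ⇒ CA·B·BC·BC·CA·BC·CA·CA·B·BC·CA·CA·B·CA·B·BC·BC·CA·CA·B·CA·B·BC·BC·CA·CA·B·CA·B·BC·CA·B·BC·BC·CA
    A ↦ B
    B ↦ BC
    C ↦ CA

A->B, B->BC, C->CA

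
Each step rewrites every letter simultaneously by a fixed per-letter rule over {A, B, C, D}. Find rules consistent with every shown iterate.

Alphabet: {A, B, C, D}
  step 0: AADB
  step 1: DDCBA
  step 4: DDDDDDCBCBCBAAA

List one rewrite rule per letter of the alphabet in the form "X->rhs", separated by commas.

  step 0 ⇒ step 1: AADB ⇒ D·D·CB·A
    A ↦ D
    B ↦ A
    D ↦ CB
    C ↦ AA  (constrained at step 1)

A->D, B->A, C->AA, D->CB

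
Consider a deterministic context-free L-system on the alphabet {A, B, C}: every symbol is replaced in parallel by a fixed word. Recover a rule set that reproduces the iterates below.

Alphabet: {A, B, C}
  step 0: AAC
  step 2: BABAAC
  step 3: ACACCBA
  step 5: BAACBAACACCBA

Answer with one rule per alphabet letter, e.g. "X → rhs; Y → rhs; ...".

  step 2 ⇒ step 3: BABAAC ⇒ A·C·A·C·C·BA
    A ↦ C
    B ↦ A
    C ↦ BA

A->C, B->A, C->BA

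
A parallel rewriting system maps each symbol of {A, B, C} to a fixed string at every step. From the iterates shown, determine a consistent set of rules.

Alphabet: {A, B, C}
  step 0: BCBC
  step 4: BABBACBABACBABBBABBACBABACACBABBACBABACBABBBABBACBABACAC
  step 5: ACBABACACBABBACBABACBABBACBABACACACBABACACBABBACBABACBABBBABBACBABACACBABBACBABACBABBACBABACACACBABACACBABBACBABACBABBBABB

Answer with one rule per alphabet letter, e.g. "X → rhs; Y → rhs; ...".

  step 4 ⇒ step 5: BABBACBABACBABBBABBACBABACACBABBACBABACBABBBABBACBABACAC ⇒ AC·BAB·AC·AC·BAB·B·AC·BAB·AC·BAB·B·AC·BAB·AC·AC·AC·BAB·AC·AC·BAB·B·AC·BAB·AC·BAB·B·BAB·B·AC·BAB·AC·AC·BAB·B·AC·BAB·AC·BAB·B·AC·BAB·AC·AC·AC·BAB·AC·AC·BAB·B·AC·BAB·AC·BAB·B·BAB·B
    A ↦ BAB
    B ↦ AC
    C ↦ B

A->BAB, B->AC, C->B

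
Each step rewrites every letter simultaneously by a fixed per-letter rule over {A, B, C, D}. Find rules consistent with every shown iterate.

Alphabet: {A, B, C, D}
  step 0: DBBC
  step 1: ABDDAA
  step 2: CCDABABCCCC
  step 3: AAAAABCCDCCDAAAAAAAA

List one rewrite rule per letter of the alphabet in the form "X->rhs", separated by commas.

  step 2 ⇒ step 3: CCDABABCCCC ⇒ AA·AA·AB·CC·D·CC·D·AA·AA·AA·AA
    A ↦ CC
    B ↦ D
    C ↦ AA
    D ↦ AB

A->CC, B->D, C->AA, D->AB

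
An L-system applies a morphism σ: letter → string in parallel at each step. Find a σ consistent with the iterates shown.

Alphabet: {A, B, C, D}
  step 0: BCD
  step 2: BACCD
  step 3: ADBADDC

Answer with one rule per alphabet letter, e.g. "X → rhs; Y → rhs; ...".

A->BA, B->AD, C->D, D->C

  step 2 ⇒ step 3: BACCD ⇒ AD·BA·D·D·C
    A ↦ BA
    B ↦ AD
    C ↦ D
    D ↦ C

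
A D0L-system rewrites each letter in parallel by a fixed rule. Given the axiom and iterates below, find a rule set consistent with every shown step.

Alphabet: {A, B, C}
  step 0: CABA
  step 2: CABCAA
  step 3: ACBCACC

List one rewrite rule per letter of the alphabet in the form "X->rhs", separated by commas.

  step 2 ⇒ step 3: CABCAA ⇒ A·C·BC·A·C·C
    A ↦ C
    B ↦ BC
    C ↦ A

A->C, B->BC, C->A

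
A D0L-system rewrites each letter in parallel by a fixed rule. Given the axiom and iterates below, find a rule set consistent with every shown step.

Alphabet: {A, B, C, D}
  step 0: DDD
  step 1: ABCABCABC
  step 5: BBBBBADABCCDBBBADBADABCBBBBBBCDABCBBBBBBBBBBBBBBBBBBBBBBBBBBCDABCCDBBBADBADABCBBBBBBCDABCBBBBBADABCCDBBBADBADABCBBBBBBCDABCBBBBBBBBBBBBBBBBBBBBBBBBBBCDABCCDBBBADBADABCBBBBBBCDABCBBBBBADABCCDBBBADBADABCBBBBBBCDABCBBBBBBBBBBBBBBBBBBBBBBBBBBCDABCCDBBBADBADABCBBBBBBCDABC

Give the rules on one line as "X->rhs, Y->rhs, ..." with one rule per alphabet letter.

A->CD, B->BB, C->BAD, D->ABC

  step 0 ⇒ step 1: DDD ⇒ ABC·ABC·ABC
    D ↦ ABC
    A ↦ CD  (constrained at step 1)
    B ↦ BB  (constrained at step 1)
    C ↦ BAD  (constrained at step 1)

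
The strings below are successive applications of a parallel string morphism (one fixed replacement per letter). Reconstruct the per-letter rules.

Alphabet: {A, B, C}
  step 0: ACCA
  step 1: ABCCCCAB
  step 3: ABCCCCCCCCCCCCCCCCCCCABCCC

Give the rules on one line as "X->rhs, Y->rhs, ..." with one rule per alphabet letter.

  step 0 ⇒ step 1: ACCA ⇒ AB·CC·CC·AB
    A ↦ AB
    C ↦ CC
    B ↦ C  (constrained at step 1)

A->AB, B->C, C->CC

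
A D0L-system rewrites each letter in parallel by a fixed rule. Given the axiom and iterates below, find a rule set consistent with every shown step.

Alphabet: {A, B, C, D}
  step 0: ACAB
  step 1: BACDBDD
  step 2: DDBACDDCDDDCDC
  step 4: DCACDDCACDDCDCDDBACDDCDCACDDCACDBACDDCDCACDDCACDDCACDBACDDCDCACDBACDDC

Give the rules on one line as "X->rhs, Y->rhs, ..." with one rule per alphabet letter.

  step 1 ⇒ step 2: BACDBDD ⇒ DD·B·ACD·DC·DD·DC·DC
    A ↦ B
    B ↦ DD
    C ↦ ACD
    D ↦ DC

A->B, B->DD, C->ACD, D->DC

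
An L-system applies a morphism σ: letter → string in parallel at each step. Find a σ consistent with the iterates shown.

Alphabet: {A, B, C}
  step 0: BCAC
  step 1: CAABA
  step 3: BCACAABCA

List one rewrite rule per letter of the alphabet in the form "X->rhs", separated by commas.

  step 0 ⇒ step 1: BCAC ⇒ CA·A·B·A
    A ↦ B
    B ↦ CA
    C ↦ A

A->B, B->CA, C->A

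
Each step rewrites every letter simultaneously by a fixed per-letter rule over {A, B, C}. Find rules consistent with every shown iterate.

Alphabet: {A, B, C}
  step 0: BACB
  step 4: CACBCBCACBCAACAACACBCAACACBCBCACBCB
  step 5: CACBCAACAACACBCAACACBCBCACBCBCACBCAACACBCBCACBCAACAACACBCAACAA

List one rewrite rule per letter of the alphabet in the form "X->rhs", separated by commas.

A->CB, B->A, C->CA

  step 4 ⇒ step 5: CACBCBCACBCAACAACACBCAACACBCBCACBCB ⇒ CA·CB·CA·A·CA·A·CA·CB·CA·A·CA·CB·CB·CA·CB·CB·CA·CB·CA·A·CA·CB·CB·CA·CB·CA·A·CA·A·CA·CB·CA·A·CA·A
    A ↦ CB
    B ↦ A
    C ↦ CA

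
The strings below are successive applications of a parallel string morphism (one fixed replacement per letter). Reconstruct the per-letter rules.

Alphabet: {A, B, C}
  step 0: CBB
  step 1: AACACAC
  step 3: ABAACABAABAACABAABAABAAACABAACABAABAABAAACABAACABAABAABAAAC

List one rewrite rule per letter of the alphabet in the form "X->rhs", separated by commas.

A->ABA, B->AC, C->AAC

  step 0 ⇒ step 1: CBB ⇒ AAC·AC·AC
    B ↦ AC
    C ↦ AAC
    A ↦ ABA  (constrained at step 1)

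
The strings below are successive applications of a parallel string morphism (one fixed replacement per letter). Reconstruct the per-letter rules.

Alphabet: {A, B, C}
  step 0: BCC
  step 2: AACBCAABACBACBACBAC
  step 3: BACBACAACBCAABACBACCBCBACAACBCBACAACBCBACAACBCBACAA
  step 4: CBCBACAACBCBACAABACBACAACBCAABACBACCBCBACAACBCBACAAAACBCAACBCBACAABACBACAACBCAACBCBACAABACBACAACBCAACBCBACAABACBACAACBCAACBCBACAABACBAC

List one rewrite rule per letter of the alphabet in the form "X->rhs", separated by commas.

A->BAC, B->CBC, C->AA

  step 3 ⇒ step 4: BACBACAACBCAABACBACCBCBACAACBCBACAACBCBACAACBCBACAA ⇒ CBC·BAC·AA·CBC·BAC·AA·BAC·BAC·AA·CBC·AA·BAC·BAC·CBC·BAC·AA·CBC·BAC·AA·AA·CBC·AA·CBC·BAC·AA·BAC·BAC·AA·CBC·AA·CBC·BAC·AA·BAC·BAC·AA·CBC·AA·CBC·BAC·AA·BAC·BAC·AA·CBC·AA·CBC·BAC·AA·BAC·BAC
    A ↦ BAC
    B ↦ CBC
    C ↦ AA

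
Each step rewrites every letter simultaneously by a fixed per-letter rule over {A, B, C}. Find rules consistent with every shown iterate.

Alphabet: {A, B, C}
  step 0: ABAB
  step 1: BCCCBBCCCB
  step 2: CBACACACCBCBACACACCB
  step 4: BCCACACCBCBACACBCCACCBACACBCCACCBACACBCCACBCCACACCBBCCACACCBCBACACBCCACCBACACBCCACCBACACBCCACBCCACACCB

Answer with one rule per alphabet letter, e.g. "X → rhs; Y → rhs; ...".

A->BCC, B->CB, C->AC

  step 1 ⇒ step 2: BCCCBBCCCB ⇒ CB·AC·AC·AC·CB·CB·AC·AC·AC·CB
    B ↦ CB
    C ↦ AC
  step 0 ⇒ step 1: ABAB ⇒ BCC·CB·BCC·CB
    A ↦ BCC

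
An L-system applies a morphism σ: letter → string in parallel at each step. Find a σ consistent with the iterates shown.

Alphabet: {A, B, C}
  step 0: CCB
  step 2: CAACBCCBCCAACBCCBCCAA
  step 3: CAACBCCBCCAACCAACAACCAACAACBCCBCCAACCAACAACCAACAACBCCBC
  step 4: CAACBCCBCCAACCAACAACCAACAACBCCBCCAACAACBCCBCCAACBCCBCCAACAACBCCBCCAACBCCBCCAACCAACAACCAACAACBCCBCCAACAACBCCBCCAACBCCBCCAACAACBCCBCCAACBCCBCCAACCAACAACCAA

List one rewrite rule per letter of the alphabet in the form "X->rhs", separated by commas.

A->CBC, B->C, C->CAA

  step 3 ⇒ step 4: CAACBCCBCCAACCAACAACCAACAACBCCBCCAACCAACAACCAACAACBCCBC ⇒ CAA·CBC·CBC·CAA·C·CAA·CAA·C·CAA·CAA·CBC·CBC·CAA·CAA·CBC·CBC·CAA·CBC·CBC·CAA·CAA·CBC·CBC·CAA·CBC·CBC·CAA·C·CAA·CAA·C·CAA·CAA·CBC·CBC·CAA·CAA·CBC·CBC·CAA·CBC·CBC·CAA·CAA·CBC·CBC·CAA·CBC·CBC·CAA·C·CAA·CAA·C·CAA
    A ↦ CBC
    B ↦ C
    C ↦ CAA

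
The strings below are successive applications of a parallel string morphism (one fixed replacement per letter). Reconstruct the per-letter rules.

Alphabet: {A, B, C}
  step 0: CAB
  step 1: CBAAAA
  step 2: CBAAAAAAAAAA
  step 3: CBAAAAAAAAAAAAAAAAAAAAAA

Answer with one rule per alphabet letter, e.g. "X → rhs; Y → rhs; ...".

  step 2 ⇒ step 3: CBAAAAAAAAAA ⇒ CB·AA·AA·AA·AA·AA·AA·AA·AA·AA·AA·AA
    A ↦ AA
    B ↦ AA
    C ↦ CB

A->AA, B->AA, C->CB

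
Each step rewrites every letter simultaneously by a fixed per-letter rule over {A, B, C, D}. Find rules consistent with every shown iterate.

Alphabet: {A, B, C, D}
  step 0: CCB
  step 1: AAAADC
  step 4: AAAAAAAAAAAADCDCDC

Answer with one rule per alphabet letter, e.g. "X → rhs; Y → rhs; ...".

A->B, B->DC, C->AA, D->A

  step 0 ⇒ step 1: CCB ⇒ AA·AA·DC
    B ↦ DC
    C ↦ AA
    A ↦ B  (constrained at step 1)
    D ↦ A  (constrained at step 1)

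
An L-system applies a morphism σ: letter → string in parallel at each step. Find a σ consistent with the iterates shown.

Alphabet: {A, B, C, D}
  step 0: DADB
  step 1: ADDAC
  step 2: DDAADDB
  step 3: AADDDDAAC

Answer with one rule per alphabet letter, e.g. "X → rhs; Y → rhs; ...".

  step 2 ⇒ step 3: DDAADDB ⇒ A·A·DD·DD·A·A·C
    A ↦ DD
    B ↦ C
    D ↦ A
  step 1 ⇒ step 2: ADDAC ⇒ DD·A·A·DD·B
    C ↦ B

A->DD, B->C, C->B, D->A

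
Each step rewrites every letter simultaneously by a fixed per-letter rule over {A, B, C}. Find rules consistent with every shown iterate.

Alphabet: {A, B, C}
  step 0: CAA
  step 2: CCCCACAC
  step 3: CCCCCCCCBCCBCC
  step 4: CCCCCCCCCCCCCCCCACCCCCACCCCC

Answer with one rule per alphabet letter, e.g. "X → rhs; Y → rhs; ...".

A->B, B->AC, C->CC

  step 3 ⇒ step 4: CCCCCCCCBCCBCC ⇒ CC·CC·CC·CC·CC·CC·CC·CC·AC·CC·CC·AC·CC·CC
    B ↦ AC
    C ↦ CC
  step 2 ⇒ step 3: CCCCACAC ⇒ CC·CC·CC·CC·B·CC·B·CC
    A ↦ B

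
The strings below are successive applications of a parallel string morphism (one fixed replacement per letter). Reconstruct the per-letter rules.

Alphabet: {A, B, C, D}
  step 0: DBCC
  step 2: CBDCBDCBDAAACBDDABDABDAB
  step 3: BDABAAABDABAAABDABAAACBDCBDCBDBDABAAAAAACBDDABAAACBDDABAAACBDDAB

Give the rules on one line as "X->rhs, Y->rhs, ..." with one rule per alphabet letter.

A->CBD, B->DAB, C->B, D->AAA

  step 2 ⇒ step 3: CBDCBDCBDAAACBDDABDABDAB ⇒ B·DAB·AAA·B·DAB·AAA·B·DAB·AAA·CBD·CBD·CBD·B·DAB·AAA·AAA·CBD·DAB·AAA·CBD·DAB·AAA·CBD·DAB
    A ↦ CBD
    B ↦ DAB
    C ↦ B
    D ↦ AAA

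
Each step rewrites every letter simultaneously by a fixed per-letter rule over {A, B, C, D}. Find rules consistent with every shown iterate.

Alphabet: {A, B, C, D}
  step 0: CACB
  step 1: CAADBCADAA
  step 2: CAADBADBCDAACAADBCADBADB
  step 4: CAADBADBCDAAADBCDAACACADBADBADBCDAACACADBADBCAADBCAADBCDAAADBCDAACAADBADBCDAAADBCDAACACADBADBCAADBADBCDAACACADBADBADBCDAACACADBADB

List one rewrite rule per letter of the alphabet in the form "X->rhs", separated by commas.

  step 1 ⇒ step 2: CAADBCADAA ⇒ CA·ADB·ADB·C·DAA·CA·ADB·C·ADB·ADB
    A ↦ ADB
    B ↦ DAA
    C ↦ CA
    D ↦ C

A->ADB, B->DAA, C->CA, D->C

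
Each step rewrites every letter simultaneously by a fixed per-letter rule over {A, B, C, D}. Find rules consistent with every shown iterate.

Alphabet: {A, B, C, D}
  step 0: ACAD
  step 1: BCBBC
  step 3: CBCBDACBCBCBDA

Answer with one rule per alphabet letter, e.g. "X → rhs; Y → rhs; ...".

A->B, B->DA, C->CB, D->C

  step 0 ⇒ step 1: ACAD ⇒ B·CB·B·C
    A ↦ B
    C ↦ CB
    D ↦ C
    B ↦ DA  (constrained at step 1)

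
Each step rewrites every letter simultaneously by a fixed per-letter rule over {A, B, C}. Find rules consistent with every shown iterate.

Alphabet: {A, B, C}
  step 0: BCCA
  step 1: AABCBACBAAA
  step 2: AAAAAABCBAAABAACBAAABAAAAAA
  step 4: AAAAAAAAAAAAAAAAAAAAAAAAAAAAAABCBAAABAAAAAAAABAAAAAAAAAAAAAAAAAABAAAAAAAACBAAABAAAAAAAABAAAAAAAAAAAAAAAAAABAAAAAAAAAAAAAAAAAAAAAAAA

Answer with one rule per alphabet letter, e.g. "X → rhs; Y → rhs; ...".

A->AA, B->AAB, C->CBA

  step 1 ⇒ step 2: AABCBACBAAA ⇒ AA·AA·AAB·CBA·AAB·AA·CBA·AAB·AA·AA·AA
    A ↦ AA
    B ↦ AAB
    C ↦ CBA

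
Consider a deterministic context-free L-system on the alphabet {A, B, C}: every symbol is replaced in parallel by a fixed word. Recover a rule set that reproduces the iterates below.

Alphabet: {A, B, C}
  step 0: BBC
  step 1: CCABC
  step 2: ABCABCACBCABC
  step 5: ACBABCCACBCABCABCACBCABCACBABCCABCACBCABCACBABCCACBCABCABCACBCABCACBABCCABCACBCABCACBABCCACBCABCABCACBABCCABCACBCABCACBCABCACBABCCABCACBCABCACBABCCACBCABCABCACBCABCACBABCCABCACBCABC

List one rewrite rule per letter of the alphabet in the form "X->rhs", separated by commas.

A->ACB, B->C, C->ABC

  step 1 ⇒ step 2: CCABC ⇒ ABC·ABC·ACB·C·ABC
    A ↦ ACB
    B ↦ C
    C ↦ ABC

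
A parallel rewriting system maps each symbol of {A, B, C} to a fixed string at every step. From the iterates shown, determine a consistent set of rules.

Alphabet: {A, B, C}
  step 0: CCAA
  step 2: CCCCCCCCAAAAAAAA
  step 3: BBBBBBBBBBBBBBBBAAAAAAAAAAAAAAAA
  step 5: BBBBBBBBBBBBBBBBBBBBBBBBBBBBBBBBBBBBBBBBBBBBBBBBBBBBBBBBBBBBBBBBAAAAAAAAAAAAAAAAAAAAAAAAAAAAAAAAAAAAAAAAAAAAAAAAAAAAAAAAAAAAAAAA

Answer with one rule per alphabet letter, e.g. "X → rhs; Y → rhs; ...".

  step 2 ⇒ step 3: CCCCCCCCAAAAAAAA ⇒ BB·BB·BB·BB·BB·BB·BB·BB·AA·AA·AA·AA·AA·AA·AA·AA
    A ↦ AA
    C ↦ BB
    B ↦ CC  (constrained at step 3)

A->AA, B->CC, C->BB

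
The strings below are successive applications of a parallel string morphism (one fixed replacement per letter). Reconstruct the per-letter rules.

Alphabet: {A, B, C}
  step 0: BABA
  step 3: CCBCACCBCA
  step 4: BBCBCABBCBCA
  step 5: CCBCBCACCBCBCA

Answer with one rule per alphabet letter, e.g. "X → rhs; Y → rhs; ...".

  step 4 ⇒ step 5: BBCBCABBCBCA ⇒ C·C·B·C·B·CA·C·C·B·C·B·CA
    A ↦ CA
    B ↦ C
    C ↦ B

A->CA, B->C, C->B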